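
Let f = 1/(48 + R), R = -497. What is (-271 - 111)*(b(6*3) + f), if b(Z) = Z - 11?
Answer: -1200244/449 ≈ -2673.1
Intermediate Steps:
b(Z) = -11 + Z
f = -1/449 (f = 1/(48 - 497) = 1/(-449) = -1/449 ≈ -0.0022272)
(-271 - 111)*(b(6*3) + f) = (-271 - 111)*((-11 + 6*3) - 1/449) = -382*((-11 + 18) - 1/449) = -382*(7 - 1/449) = -382*3142/449 = -1200244/449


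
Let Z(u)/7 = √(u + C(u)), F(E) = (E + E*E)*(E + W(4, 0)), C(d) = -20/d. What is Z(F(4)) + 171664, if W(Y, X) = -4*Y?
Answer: 171664 + 7*I*√8637/6 ≈ 1.7166e+5 + 108.42*I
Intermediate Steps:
F(E) = (-16 + E)*(E + E²) (F(E) = (E + E*E)*(E - 4*4) = (E + E²)*(E - 16) = (E + E²)*(-16 + E) = (-16 + E)*(E + E²))
Z(u) = 7*√(u - 20/u)
Z(F(4)) + 171664 = 7*√(4*(-16 + 4² - 15*4) - 20*1/(4*(-16 + 4² - 15*4))) + 171664 = 7*√(4*(-16 + 16 - 60) - 20*1/(4*(-16 + 16 - 60))) + 171664 = 7*√(4*(-60) - 20/(4*(-60))) + 171664 = 7*√(-240 - 20/(-240)) + 171664 = 7*√(-240 - 20*(-1/240)) + 171664 = 7*√(-240 + 1/12) + 171664 = 7*√(-2879/12) + 171664 = 7*(I*√8637/6) + 171664 = 7*I*√8637/6 + 171664 = 171664 + 7*I*√8637/6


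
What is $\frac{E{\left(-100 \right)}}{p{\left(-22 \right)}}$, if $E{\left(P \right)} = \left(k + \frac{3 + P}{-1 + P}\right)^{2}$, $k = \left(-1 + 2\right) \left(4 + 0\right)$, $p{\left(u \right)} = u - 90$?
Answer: $- \frac{251001}{1142512} \approx -0.21969$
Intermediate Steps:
$p{\left(u \right)} = -90 + u$
$k = 4$ ($k = 1 \cdot 4 = 4$)
$E{\left(P \right)} = \left(4 + \frac{3 + P}{-1 + P}\right)^{2}$
$\frac{E{\left(-100 \right)}}{p{\left(-22 \right)}} = \frac{\frac{1}{\left(-1 - 100\right)^{2}} \left(-1 + 5 \left(-100\right)\right)^{2}}{-90 - 22} = \frac{\frac{1}{10201} \left(-1 - 500\right)^{2}}{-112} = \frac{\left(-501\right)^{2}}{10201} \left(- \frac{1}{112}\right) = \frac{1}{10201} \cdot 251001 \left(- \frac{1}{112}\right) = \frac{251001}{10201} \left(- \frac{1}{112}\right) = - \frac{251001}{1142512}$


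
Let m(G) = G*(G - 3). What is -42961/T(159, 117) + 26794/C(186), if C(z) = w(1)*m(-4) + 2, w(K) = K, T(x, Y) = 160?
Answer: 299821/480 ≈ 624.63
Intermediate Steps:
m(G) = G*(-3 + G)
C(z) = 30 (C(z) = 1*(-4*(-3 - 4)) + 2 = 1*(-4*(-7)) + 2 = 1*28 + 2 = 28 + 2 = 30)
-42961/T(159, 117) + 26794/C(186) = -42961/160 + 26794/30 = -42961*1/160 + 26794*(1/30) = -42961/160 + 13397/15 = 299821/480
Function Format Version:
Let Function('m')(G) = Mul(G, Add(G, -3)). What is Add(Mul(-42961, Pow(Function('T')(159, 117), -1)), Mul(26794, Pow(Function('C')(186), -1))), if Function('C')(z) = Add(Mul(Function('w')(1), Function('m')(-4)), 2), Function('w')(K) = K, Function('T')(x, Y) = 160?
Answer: Rational(299821, 480) ≈ 624.63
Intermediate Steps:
Function('m')(G) = Mul(G, Add(-3, G))
Function('C')(z) = 30 (Function('C')(z) = Add(Mul(1, Mul(-4, Add(-3, -4))), 2) = Add(Mul(1, Mul(-4, -7)), 2) = Add(Mul(1, 28), 2) = Add(28, 2) = 30)
Add(Mul(-42961, Pow(Function('T')(159, 117), -1)), Mul(26794, Pow(Function('C')(186), -1))) = Add(Mul(-42961, Pow(160, -1)), Mul(26794, Pow(30, -1))) = Add(Mul(-42961, Rational(1, 160)), Mul(26794, Rational(1, 30))) = Add(Rational(-42961, 160), Rational(13397, 15)) = Rational(299821, 480)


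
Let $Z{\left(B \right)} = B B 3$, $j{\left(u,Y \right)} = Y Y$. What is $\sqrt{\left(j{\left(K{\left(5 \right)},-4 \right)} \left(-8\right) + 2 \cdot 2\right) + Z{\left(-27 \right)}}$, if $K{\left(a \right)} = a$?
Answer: $\sqrt{2063} \approx 45.42$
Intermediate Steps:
$j{\left(u,Y \right)} = Y^{2}$
$Z{\left(B \right)} = 3 B^{2}$ ($Z{\left(B \right)} = B^{2} \cdot 3 = 3 B^{2}$)
$\sqrt{\left(j{\left(K{\left(5 \right)},-4 \right)} \left(-8\right) + 2 \cdot 2\right) + Z{\left(-27 \right)}} = \sqrt{\left(\left(-4\right)^{2} \left(-8\right) + 2 \cdot 2\right) + 3 \left(-27\right)^{2}} = \sqrt{\left(16 \left(-8\right) + 4\right) + 3 \cdot 729} = \sqrt{\left(-128 + 4\right) + 2187} = \sqrt{-124 + 2187} = \sqrt{2063}$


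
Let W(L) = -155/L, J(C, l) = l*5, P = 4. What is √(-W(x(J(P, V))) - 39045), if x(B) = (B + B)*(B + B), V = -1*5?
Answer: I*√97612345/50 ≈ 197.6*I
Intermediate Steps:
V = -5
J(C, l) = 5*l
x(B) = 4*B² (x(B) = (2*B)*(2*B) = 4*B²)
√(-W(x(J(P, V))) - 39045) = √(-(-155)/(4*(5*(-5))²) - 39045) = √(-(-155)/(4*(-25)²) - 39045) = √(-(-155)/(4*625) - 39045) = √(-(-155)/2500 - 39045) = √(-1*(-31/500) - 39045) = √(31/500 - 39045) = √(-19522469/500) = I*√97612345/50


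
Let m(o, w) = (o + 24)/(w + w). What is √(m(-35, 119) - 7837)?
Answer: I*√443921646/238 ≈ 88.527*I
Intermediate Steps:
m(o, w) = (24 + o)/(2*w) (m(o, w) = (24 + o)/((2*w)) = (24 + o)*(1/(2*w)) = (24 + o)/(2*w))
√(m(-35, 119) - 7837) = √((½)*(24 - 35)/119 - 7837) = √((½)*(1/119)*(-11) - 7837) = √(-11/238 - 7837) = √(-1865217/238) = I*√443921646/238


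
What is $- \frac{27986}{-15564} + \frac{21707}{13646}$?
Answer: $\frac{89968088}{26548293} \approx 3.3888$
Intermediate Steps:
$- \frac{27986}{-15564} + \frac{21707}{13646} = \left(-27986\right) \left(- \frac{1}{15564}\right) + 21707 \cdot \frac{1}{13646} = \frac{13993}{7782} + \frac{21707}{13646} = \frac{89968088}{26548293}$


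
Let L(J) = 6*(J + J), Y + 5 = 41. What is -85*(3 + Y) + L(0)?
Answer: -3315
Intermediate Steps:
Y = 36 (Y = -5 + 41 = 36)
L(J) = 12*J (L(J) = 6*(2*J) = 12*J)
-85*(3 + Y) + L(0) = -85*(3 + 36) + 12*0 = -85*39 + 0 = -3315 + 0 = -3315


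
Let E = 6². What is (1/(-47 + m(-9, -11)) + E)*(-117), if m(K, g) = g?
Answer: -244179/58 ≈ -4210.0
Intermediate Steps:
E = 36
(1/(-47 + m(-9, -11)) + E)*(-117) = (1/(-47 - 11) + 36)*(-117) = (1/(-58) + 36)*(-117) = (-1/58 + 36)*(-117) = (2087/58)*(-117) = -244179/58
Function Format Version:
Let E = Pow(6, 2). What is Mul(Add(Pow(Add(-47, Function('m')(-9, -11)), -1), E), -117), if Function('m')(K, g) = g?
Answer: Rational(-244179, 58) ≈ -4210.0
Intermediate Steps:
E = 36
Mul(Add(Pow(Add(-47, Function('m')(-9, -11)), -1), E), -117) = Mul(Add(Pow(Add(-47, -11), -1), 36), -117) = Mul(Add(Pow(-58, -1), 36), -117) = Mul(Add(Rational(-1, 58), 36), -117) = Mul(Rational(2087, 58), -117) = Rational(-244179, 58)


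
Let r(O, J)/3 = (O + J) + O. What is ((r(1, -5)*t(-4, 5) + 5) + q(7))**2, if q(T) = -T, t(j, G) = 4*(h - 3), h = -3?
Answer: 45796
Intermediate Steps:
r(O, J) = 3*J + 6*O (r(O, J) = 3*((O + J) + O) = 3*((J + O) + O) = 3*(J + 2*O) = 3*J + 6*O)
t(j, G) = -24 (t(j, G) = 4*(-3 - 3) = 4*(-6) = -24)
((r(1, -5)*t(-4, 5) + 5) + q(7))**2 = (((3*(-5) + 6*1)*(-24) + 5) - 1*7)**2 = (((-15 + 6)*(-24) + 5) - 7)**2 = ((-9*(-24) + 5) - 7)**2 = ((216 + 5) - 7)**2 = (221 - 7)**2 = 214**2 = 45796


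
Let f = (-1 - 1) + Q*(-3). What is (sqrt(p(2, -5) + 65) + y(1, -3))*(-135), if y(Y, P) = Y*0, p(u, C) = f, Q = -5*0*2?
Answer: -405*sqrt(7) ≈ -1071.5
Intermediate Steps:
Q = 0 (Q = 0*2 = 0)
f = -2 (f = (-1 - 1) + 0*(-3) = -2 + 0 = -2)
p(u, C) = -2
y(Y, P) = 0
(sqrt(p(2, -5) + 65) + y(1, -3))*(-135) = (sqrt(-2 + 65) + 0)*(-135) = (sqrt(63) + 0)*(-135) = (3*sqrt(7) + 0)*(-135) = (3*sqrt(7))*(-135) = -405*sqrt(7)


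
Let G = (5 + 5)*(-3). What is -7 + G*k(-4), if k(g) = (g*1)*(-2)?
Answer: -247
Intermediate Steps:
k(g) = -2*g (k(g) = g*(-2) = -2*g)
G = -30 (G = 10*(-3) = -30)
-7 + G*k(-4) = -7 - (-60)*(-4) = -7 - 30*8 = -7 - 240 = -247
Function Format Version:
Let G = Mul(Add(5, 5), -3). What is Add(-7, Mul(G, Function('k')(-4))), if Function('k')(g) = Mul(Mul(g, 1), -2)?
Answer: -247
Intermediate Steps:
Function('k')(g) = Mul(-2, g) (Function('k')(g) = Mul(g, -2) = Mul(-2, g))
G = -30 (G = Mul(10, -3) = -30)
Add(-7, Mul(G, Function('k')(-4))) = Add(-7, Mul(-30, Mul(-2, -4))) = Add(-7, Mul(-30, 8)) = Add(-7, -240) = -247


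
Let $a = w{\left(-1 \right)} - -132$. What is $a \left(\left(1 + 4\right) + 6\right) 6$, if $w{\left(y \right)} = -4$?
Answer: $8448$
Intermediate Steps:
$a = 128$ ($a = -4 - -132 = -4 + 132 = 128$)
$a \left(\left(1 + 4\right) + 6\right) 6 = 128 \left(\left(1 + 4\right) + 6\right) 6 = 128 \left(5 + 6\right) 6 = 128 \cdot 11 \cdot 6 = 128 \cdot 66 = 8448$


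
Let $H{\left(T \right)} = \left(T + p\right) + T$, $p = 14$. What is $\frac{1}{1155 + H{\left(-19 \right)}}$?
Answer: $\frac{1}{1131} \approx 0.00088417$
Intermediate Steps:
$H{\left(T \right)} = 14 + 2 T$ ($H{\left(T \right)} = \left(T + 14\right) + T = \left(14 + T\right) + T = 14 + 2 T$)
$\frac{1}{1155 + H{\left(-19 \right)}} = \frac{1}{1155 + \left(14 + 2 \left(-19\right)\right)} = \frac{1}{1155 + \left(14 - 38\right)} = \frac{1}{1155 - 24} = \frac{1}{1131}$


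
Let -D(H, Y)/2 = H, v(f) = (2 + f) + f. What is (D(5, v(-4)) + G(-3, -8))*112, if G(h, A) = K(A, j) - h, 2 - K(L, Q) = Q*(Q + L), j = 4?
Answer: 1232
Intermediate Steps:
K(L, Q) = 2 - Q*(L + Q) (K(L, Q) = 2 - Q*(Q + L) = 2 - Q*(L + Q))
v(f) = 2 + 2*f
D(H, Y) = -2*H
G(h, A) = -14 - h - 4*A (G(h, A) = (2 - 1*4² - 1*A*4) - h = (2 - 1*16 - 4*A) - h = (2 - 16 - 4*A) - h = (-14 - 4*A) - h = -14 - h - 4*A)
(D(5, v(-4)) + G(-3, -8))*112 = (-2*5 + (-14 - 1*(-3) - 4*(-8)))*112 = (-10 + (-14 + 3 + 32))*112 = (-10 + 21)*112 = 11*112 = 1232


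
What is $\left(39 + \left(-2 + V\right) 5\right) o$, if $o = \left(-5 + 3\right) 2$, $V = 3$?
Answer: $-176$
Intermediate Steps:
$o = -4$ ($o = \left(-2\right) 2 = -4$)
$\left(39 + \left(-2 + V\right) 5\right) o = \left(39 + \left(-2 + 3\right) 5\right) \left(-4\right) = \left(39 + 1 \cdot 5\right) \left(-4\right) = \left(39 + 5\right) \left(-4\right) = 44 \left(-4\right) = -176$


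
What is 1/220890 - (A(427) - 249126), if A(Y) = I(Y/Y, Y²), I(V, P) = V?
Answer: 55029221251/220890 ≈ 2.4913e+5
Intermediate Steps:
A(Y) = 1 (A(Y) = Y/Y = 1)
1/220890 - (A(427) - 249126) = 1/220890 - (1 - 249126) = 1/220890 - 1*(-249125) = 1/220890 + 249125 = 55029221251/220890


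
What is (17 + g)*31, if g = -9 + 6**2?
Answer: 1364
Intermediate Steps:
g = 27 (g = -9 + 36 = 27)
(17 + g)*31 = (17 + 27)*31 = 44*31 = 1364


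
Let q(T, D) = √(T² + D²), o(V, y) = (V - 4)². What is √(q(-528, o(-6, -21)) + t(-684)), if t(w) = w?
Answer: 2*√(-171 + √18049) ≈ 12.108*I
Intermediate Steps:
o(V, y) = (-4 + V)²
q(T, D) = √(D² + T²)
√(q(-528, o(-6, -21)) + t(-684)) = √(√(((-4 - 6)²)² + (-528)²) - 684) = √(√(((-10)²)² + 278784) - 684) = √(√(100² + 278784) - 684) = √(√(10000 + 278784) - 684) = √(√288784 - 684) = √(4*√18049 - 684) = √(-684 + 4*√18049)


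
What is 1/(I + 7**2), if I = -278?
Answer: -1/229 ≈ -0.0043668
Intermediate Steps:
1/(I + 7**2) = 1/(-278 + 7**2) = 1/(-278 + 49) = 1/(-229) = -1/229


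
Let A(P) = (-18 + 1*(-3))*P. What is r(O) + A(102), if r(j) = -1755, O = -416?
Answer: -3897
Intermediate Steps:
A(P) = -21*P (A(P) = (-18 - 3)*P = -21*P)
r(O) + A(102) = -1755 - 21*102 = -1755 - 2142 = -3897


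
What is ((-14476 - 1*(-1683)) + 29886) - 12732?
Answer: 4361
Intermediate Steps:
((-14476 - 1*(-1683)) + 29886) - 12732 = ((-14476 + 1683) + 29886) - 12732 = (-12793 + 29886) - 12732 = 17093 - 12732 = 4361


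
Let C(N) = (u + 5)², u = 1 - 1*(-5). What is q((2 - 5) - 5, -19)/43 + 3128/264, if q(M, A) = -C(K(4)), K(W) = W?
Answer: 12820/1419 ≈ 9.0345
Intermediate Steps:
u = 6 (u = 1 + 5 = 6)
C(N) = 121 (C(N) = (6 + 5)² = 11² = 121)
q(M, A) = -121 (q(M, A) = -1*121 = -121)
q((2 - 5) - 5, -19)/43 + 3128/264 = -121/43 + 3128/264 = -121*1/43 + 3128*(1/264) = -121/43 + 391/33 = 12820/1419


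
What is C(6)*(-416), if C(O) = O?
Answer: -2496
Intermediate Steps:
C(6)*(-416) = 6*(-416) = -2496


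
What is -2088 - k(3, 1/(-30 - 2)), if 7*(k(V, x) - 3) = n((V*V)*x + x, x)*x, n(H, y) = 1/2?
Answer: -936767/448 ≈ -2091.0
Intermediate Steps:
n(H, y) = 1/2
k(V, x) = 3 + x/14 (k(V, x) = 3 + (x/2)/7 = 3 + x/14)
-2088 - k(3, 1/(-30 - 2)) = -2088 - (3 + 1/(14*(-30 - 2))) = -2088 - (3 + (1/14)/(-32)) = -2088 - (3 + (1/14)*(-1/32)) = -2088 - (3 - 1/448) = -2088 - 1*1343/448 = -2088 - 1343/448 = -936767/448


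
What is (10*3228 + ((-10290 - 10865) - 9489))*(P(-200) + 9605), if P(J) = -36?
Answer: 15654884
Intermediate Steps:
(10*3228 + ((-10290 - 10865) - 9489))*(P(-200) + 9605) = (10*3228 + ((-10290 - 10865) - 9489))*(-36 + 9605) = (32280 + (-21155 - 9489))*9569 = (32280 - 30644)*9569 = 1636*9569 = 15654884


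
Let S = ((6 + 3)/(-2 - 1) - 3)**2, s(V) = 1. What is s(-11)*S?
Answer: 36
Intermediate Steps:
S = 36 (S = (9/(-3) - 3)**2 = (9*(-1/3) - 3)**2 = (-3 - 3)**2 = (-6)**2 = 36)
s(-11)*S = 1*36 = 36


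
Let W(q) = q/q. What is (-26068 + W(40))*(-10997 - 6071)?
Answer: 444911556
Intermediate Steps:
W(q) = 1
(-26068 + W(40))*(-10997 - 6071) = (-26068 + 1)*(-10997 - 6071) = -26067*(-17068) = 444911556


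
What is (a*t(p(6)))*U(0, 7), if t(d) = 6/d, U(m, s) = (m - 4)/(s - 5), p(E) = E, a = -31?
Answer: 62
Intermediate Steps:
U(m, s) = (-4 + m)/(-5 + s)
(a*t(p(6)))*U(0, 7) = (-186/6)*((-4 + 0)/(-5 + 7)) = (-186/6)*(-4/2) = (-31*1)*((½)*(-4)) = -31*(-2) = 62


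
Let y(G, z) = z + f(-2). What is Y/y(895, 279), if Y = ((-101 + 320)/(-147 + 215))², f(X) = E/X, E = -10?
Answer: 47961/1313216 ≈ 0.036522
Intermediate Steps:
f(X) = -10/X
y(G, z) = 5 + z (y(G, z) = z - 10/(-2) = z - 10*(-½) = z + 5 = 5 + z)
Y = 47961/4624 (Y = (219/68)² = 47961/4624 ≈ 10.372)
Y/y(895, 279) = 47961/(4624*(5 + 279)) = (47961/4624)/284 = (47961/4624)*(1/284) = 47961/1313216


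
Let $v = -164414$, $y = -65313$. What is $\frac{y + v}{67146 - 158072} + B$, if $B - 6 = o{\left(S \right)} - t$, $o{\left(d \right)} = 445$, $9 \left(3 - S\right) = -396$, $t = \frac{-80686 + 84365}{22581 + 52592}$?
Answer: $\frac{3099601020315}{6835180198} \approx 453.48$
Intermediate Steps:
$t = \frac{3679}{75173} \approx 0.04894$
$S = 47$ ($S = 3 - -44 = 3 + 44 = 47$)
$B = \frac{33899344}{75173}$ ($B = 6 + \left(445 - \frac{3679}{75173}\right) = 6 + \frac{33448306}{75173} = \frac{33899344}{75173} \approx 450.95$)
$\frac{y + v}{67146 - 158072} + B = \frac{-65313 - 164414}{67146 - 158072} + \frac{33899344}{75173} = - \frac{229727}{-90926} + \frac{33899344}{75173} = \left(-229727\right) \left(- \frac{1}{90926}\right) + \frac{33899344}{75173} = \frac{229727}{90926} + \frac{33899344}{75173} = \frac{3099601020315}{6835180198}$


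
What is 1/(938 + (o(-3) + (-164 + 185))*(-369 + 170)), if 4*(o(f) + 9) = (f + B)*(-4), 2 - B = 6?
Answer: -1/2843 ≈ -0.00035174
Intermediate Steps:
B = -4 (B = 2 - 1*6 = 2 - 6 = -4)
o(f) = -5 - f (o(f) = -9 + ((f - 4)*(-4))/4 = -9 + ((-4 + f)*(-4))/4 = -9 + (16 - 4*f)/4 = -9 + (4 - f) = -5 - f)
1/(938 + (o(-3) + (-164 + 185))*(-369 + 170)) = 1/(938 + ((-5 - 1*(-3)) + (-164 + 185))*(-369 + 170)) = 1/(938 + ((-5 + 3) + 21)*(-199)) = 1/(938 + (-2 + 21)*(-199)) = 1/(938 + 19*(-199)) = 1/(938 - 3781) = 1/(-2843) = -1/2843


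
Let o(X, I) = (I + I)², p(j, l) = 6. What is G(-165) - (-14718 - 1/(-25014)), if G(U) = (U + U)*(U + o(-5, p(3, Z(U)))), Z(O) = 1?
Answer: 541503071/25014 ≈ 21648.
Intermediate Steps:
o(X, I) = 4*I² (o(X, I) = (2*I)² = 4*I²)
G(U) = 2*U*(144 + U) (G(U) = (U + U)*(U + 4*6²) = (2*U)*(U + 4*36) = (2*U)*(U + 144) = (2*U)*(144 + U) = 2*U*(144 + U))
G(-165) - (-14718 - 1/(-25014)) = 2*(-165)*(144 - 165) - (-14718 - 1/(-25014)) = 2*(-165)*(-21) - (-14718 - 1*(-1/25014)) = 6930 - (-14718 + 1/25014) = 6930 - 1*(-368156051/25014) = 6930 + 368156051/25014 = 541503071/25014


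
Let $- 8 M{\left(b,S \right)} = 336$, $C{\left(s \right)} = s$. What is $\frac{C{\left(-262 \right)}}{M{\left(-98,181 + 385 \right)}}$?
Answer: $\frac{131}{21} \approx 6.2381$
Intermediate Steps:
$M{\left(b,S \right)} = -42$ ($M{\left(b,S \right)} = \left(- \frac{1}{8}\right) 336 = -42$)
$\frac{C{\left(-262 \right)}}{M{\left(-98,181 + 385 \right)}} = - \frac{262}{-42} = \left(-262\right) \left(- \frac{1}{42}\right) = \frac{131}{21}$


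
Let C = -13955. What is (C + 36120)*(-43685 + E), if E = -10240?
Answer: -1195247625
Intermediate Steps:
(C + 36120)*(-43685 + E) = (-13955 + 36120)*(-43685 - 10240) = 22165*(-53925) = -1195247625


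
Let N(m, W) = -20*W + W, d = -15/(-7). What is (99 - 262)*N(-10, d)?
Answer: 46455/7 ≈ 6636.4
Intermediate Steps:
d = 15/7 (d = -15*(-⅐) = 15/7 ≈ 2.1429)
N(m, W) = -19*W
(99 - 262)*N(-10, d) = (99 - 262)*(-19*15/7) = -163*(-285/7) = 46455/7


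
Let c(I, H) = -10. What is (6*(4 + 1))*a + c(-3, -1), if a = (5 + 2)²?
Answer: 1460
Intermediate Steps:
a = 49 (a = 7² = 49)
(6*(4 + 1))*a + c(-3, -1) = (6*(4 + 1))*49 - 10 = (6*5)*49 - 10 = 30*49 - 10 = 1470 - 10 = 1460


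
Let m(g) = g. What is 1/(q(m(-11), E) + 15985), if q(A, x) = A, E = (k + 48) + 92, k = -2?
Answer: 1/15974 ≈ 6.2602e-5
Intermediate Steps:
E = 138 (E = (-2 + 48) + 92 = 46 + 92 = 138)
1/(q(m(-11), E) + 15985) = 1/(-11 + 15985) = 1/15974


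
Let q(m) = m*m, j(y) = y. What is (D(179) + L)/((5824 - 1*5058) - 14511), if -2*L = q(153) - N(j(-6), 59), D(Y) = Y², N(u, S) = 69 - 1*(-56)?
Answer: -20399/13745 ≈ -1.4841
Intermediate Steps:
q(m) = m²
N(u, S) = 125 (N(u, S) = 69 + 56 = 125)
L = -11642 (L = -(153² - 1*125)/2 = -(23409 - 125)/2 = -½*23284 = -11642)
(D(179) + L)/((5824 - 1*5058) - 14511) = (179² - 11642)/((5824 - 1*5058) - 14511) = (32041 - 11642)/((5824 - 5058) - 14511) = 20399/(766 - 14511) = 20399/(-13745) = 20399*(-1/13745) = -20399/13745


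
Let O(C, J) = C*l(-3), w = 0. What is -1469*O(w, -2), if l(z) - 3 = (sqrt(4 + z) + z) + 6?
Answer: 0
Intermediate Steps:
l(z) = 9 + z + sqrt(4 + z) (l(z) = 3 + ((sqrt(4 + z) + z) + 6) = 3 + ((z + sqrt(4 + z)) + 6) = 3 + (6 + z + sqrt(4 + z)) = 9 + z + sqrt(4 + z))
O(C, J) = 7*C (O(C, J) = C*(9 - 3 + sqrt(4 - 3)) = C*(9 - 3 + sqrt(1)) = C*(9 - 3 + 1) = C*7 = 7*C)
-1469*O(w, -2) = -10283*0 = -1469*0 = 0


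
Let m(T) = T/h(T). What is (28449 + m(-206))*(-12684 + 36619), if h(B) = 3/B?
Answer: 3058486105/3 ≈ 1.0195e+9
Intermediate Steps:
m(T) = T²/3 (m(T) = T/((3/T)) = T*(T/3) = T²/3)
(28449 + m(-206))*(-12684 + 36619) = (28449 + (⅓)*(-206)²)*(-12684 + 36619) = (28449 + (⅓)*42436)*23935 = (28449 + 42436/3)*23935 = (127783/3)*23935 = 3058486105/3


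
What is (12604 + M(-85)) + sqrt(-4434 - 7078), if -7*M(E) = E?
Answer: 88313/7 + 2*I*sqrt(2878) ≈ 12616.0 + 107.29*I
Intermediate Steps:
M(E) = -E/7
(12604 + M(-85)) + sqrt(-4434 - 7078) = (12604 - 1/7*(-85)) + sqrt(-4434 - 7078) = (12604 + 85/7) + sqrt(-11512) = 88313/7 + 2*I*sqrt(2878)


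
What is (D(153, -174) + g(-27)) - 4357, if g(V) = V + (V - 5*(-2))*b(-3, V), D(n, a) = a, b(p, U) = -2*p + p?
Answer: -4609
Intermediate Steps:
b(p, U) = -p
g(V) = 30 + 4*V (g(V) = V + (V - 5*(-2))*(-1*(-3)) = V + (V + 10)*3 = V + (10 + V)*3 = V + (30 + 3*V) = 30 + 4*V)
(D(153, -174) + g(-27)) - 4357 = (-174 + (30 + 4*(-27))) - 4357 = (-174 + (30 - 108)) - 4357 = (-174 - 78) - 4357 = -252 - 4357 = -4609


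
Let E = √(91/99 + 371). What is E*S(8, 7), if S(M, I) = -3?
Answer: -2*√101255/11 ≈ -57.856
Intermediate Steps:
E = 2*√101255/33 (E = √(91*(1/99) + 371) = √(91/99 + 371) = √(36820/99) = 2*√101255/33 ≈ 19.285)
E*S(8, 7) = (2*√101255/33)*(-3) = -2*√101255/11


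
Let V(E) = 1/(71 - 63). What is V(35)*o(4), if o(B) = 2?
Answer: 1/4 ≈ 0.25000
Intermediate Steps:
V(E) = 1/8
V(35)*o(4) = (1/8)*2 = 1/4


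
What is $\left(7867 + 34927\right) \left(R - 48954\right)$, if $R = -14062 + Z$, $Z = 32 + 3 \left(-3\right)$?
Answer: $-2695722442$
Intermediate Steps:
$Z = 23$ ($Z = 32 - 9 = 23$)
$R = -14039$ ($R = -14062 + 23 = -14039$)
$\left(7867 + 34927\right) \left(R - 48954\right) = \left(7867 + 34927\right) \left(-14039 - 48954\right) = 42794 \left(-62993\right) = -2695722442$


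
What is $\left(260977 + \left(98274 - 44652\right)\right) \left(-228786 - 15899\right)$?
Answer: $-76977656315$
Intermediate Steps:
$\left(260977 + \left(98274 - 44652\right)\right) \left(-228786 - 15899\right) = \left(260977 + 53622\right) \left(-244685\right) = 314599 \left(-244685\right) = -76977656315$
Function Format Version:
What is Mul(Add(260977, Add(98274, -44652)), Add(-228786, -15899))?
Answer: -76977656315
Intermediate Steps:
Mul(Add(260977, Add(98274, -44652)), Add(-228786, -15899)) = Mul(Add(260977, 53622), -244685) = Mul(314599, -244685) = -76977656315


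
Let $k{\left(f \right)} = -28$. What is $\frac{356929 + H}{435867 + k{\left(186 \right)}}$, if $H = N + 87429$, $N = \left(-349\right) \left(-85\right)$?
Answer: $\frac{474023}{435839} \approx 1.0876$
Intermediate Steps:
$N = 29665$
$H = 117094$ ($H = 29665 + 87429 = 117094$)
$\frac{356929 + H}{435867 + k{\left(186 \right)}} = \frac{356929 + 117094}{435867 - 28} = \frac{474023}{435839}$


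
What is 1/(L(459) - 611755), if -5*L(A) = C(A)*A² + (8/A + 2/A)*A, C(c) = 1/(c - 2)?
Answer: -2285/1398075426 ≈ -1.6344e-6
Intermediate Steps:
C(c) = 1/(-2 + c)
L(A) = -2 - A²/(5*(-2 + A)) (L(A) = -(A²/(-2 + A) + (8/A + 2/A)*A)/5 = -(A²/(-2 + A) + (10/A)*A)/5 = -(A²/(-2 + A) + 10)/5 = -(10 + A²/(-2 + A))/5 = -2 - A²/(5*(-2 + A)))
1/(L(459) - 611755) = 1/((20 - 1*459² - 10*459)/(5*(-2 + 459)) - 611755) = 1/((⅕)*(20 - 1*210681 - 4590)/457 - 611755) = 1/((⅕)*(1/457)*(20 - 210681 - 4590) - 611755) = 1/((⅕)*(1/457)*(-215251) - 611755) = 1/(-215251/2285 - 611755) = 1/(-1398075426/2285) = -2285/1398075426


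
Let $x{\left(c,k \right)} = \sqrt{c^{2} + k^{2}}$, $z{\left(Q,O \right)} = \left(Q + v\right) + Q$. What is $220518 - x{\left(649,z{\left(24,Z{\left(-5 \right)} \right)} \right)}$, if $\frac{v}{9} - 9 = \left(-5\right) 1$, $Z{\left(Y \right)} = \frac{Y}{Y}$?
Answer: $220518 - \sqrt{428257} \approx 2.1986 \cdot 10^{5}$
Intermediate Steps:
$Z{\left(Y \right)} = 1$
$v = 36$ ($v = 81 + 9 \left(\left(-5\right) 1\right) = 81 + 9 \left(-5\right) = 81 - 45 = 36$)
$z{\left(Q,O \right)} = 36 + 2 Q$ ($z{\left(Q,O \right)} = \left(Q + 36\right) + Q = \left(36 + Q\right) + Q = 36 + 2 Q$)
$220518 - x{\left(649,z{\left(24,Z{\left(-5 \right)} \right)} \right)} = 220518 - \sqrt{649^{2} + \left(36 + 2 \cdot 24\right)^{2}} = 220518 - \sqrt{421201 + \left(36 + 48\right)^{2}} = 220518 - \sqrt{421201 + 84^{2}} = 220518 - \sqrt{421201 + 7056} = 220518 - \sqrt{428257}$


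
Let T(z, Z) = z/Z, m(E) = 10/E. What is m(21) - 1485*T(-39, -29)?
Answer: -1215925/609 ≈ -1996.6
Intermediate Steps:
m(21) - 1485*T(-39, -29) = 10/21 - (-57915)/(-29) = 10*(1/21) - (-57915)*(-1)/29 = 10/21 - 1485*39/29 = 10/21 - 57915/29 = -1215925/609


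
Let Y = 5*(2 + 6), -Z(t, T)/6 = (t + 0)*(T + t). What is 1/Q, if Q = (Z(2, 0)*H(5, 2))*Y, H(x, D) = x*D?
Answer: -1/9600 ≈ -0.00010417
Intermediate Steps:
Z(t, T) = -6*t*(T + t) (Z(t, T) = -6*(t + 0)*(T + t) = -6*t*(T + t))
H(x, D) = D*x
Y = 40 (Y = 5*8 = 40)
Q = -9600 (Q = ((-6*2*(0 + 2))*(2*5))*40 = (-6*2*2*10)*40 = -24*10*40 = -240*40 = -9600)
1/Q = 1/(-9600) = -1/9600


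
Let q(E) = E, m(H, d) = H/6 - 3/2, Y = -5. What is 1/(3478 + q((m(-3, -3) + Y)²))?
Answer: 1/3527 ≈ 0.00028353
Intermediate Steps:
m(H, d) = -3/2 + H/6 (m(H, d) = H*(⅙) - 3*½ = H/6 - 3/2 = -3/2 + H/6)
1/(3478 + q((m(-3, -3) + Y)²)) = 1/(3478 + ((-3/2 + (⅙)*(-3)) - 5)²) = 1/(3478 + ((-3/2 - ½) - 5)²) = 1/(3478 + (-2 - 5)²) = 1/(3478 + (-7)²) = 1/(3478 + 49) = 1/3527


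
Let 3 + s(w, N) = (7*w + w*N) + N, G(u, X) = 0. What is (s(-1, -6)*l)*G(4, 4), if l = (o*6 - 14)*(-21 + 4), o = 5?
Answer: 0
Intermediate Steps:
s(w, N) = -3 + N + 7*w + N*w (s(w, N) = -3 + ((7*w + w*N) + N) = -3 + ((7*w + N*w) + N) = -3 + (N + 7*w + N*w) = -3 + N + 7*w + N*w)
l = -272 (l = (5*6 - 14)*(-21 + 4) = (30 - 14)*(-17) = 16*(-17) = -272)
(s(-1, -6)*l)*G(4, 4) = ((-3 - 6 + 7*(-1) - 6*(-1))*(-272))*0 = ((-3 - 6 - 7 + 6)*(-272))*0 = -10*(-272)*0 = 2720*0 = 0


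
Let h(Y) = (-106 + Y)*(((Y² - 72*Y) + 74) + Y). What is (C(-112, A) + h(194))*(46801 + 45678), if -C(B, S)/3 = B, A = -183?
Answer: 194825879216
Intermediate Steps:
h(Y) = (-106 + Y)*(74 + Y² - 71*Y) (h(Y) = (-106 + Y)*((74 + Y² - 72*Y) + Y) = (-106 + Y)*(74 + Y² - 71*Y))
C(B, S) = -3*B
(C(-112, A) + h(194))*(46801 + 45678) = (-3*(-112) + (-7844 + 194³ - 177*194² + 7600*194))*(46801 + 45678) = (336 + (-7844 + 7301384 - 177*37636 + 1474400))*92479 = (336 + (-7844 + 7301384 - 6661572 + 1474400))*92479 = (336 + 2106368)*92479 = 2106704*92479 = 194825879216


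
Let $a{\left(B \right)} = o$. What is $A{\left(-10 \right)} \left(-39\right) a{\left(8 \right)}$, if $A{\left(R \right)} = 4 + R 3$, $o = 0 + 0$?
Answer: $0$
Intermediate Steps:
$o = 0$
$a{\left(B \right)} = 0$
$A{\left(R \right)} = 4 + 3 R$
$A{\left(-10 \right)} \left(-39\right) a{\left(8 \right)} = \left(4 + 3 \left(-10\right)\right) \left(-39\right) 0 = \left(4 - 30\right) \left(-39\right) 0 = \left(-26\right) \left(-39\right) 0 = 1014 \cdot 0 = 0$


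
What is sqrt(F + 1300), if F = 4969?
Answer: sqrt(6269) ≈ 79.177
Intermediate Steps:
sqrt(F + 1300) = sqrt(4969 + 1300) = sqrt(6269)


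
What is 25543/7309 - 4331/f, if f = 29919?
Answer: 732565738/218677971 ≈ 3.3500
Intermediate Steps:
25543/7309 - 4331/f = 25543/7309 - 4331/29919 = 732565738/218677971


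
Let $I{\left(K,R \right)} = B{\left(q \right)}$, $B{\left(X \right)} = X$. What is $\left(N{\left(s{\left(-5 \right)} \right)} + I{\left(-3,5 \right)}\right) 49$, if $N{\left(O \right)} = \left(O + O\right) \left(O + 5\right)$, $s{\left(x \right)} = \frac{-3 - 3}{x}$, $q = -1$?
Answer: $\frac{17003}{25} \approx 680.12$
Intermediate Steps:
$I{\left(K,R \right)} = -1$
$s{\left(x \right)} = - \frac{6}{x}$
$N{\left(O \right)} = 2 O \left(5 + O\right)$
$\left(N{\left(s{\left(-5 \right)} \right)} + I{\left(-3,5 \right)}\right) 49 = \left(2 \left(- \frac{6}{-5}\right) \left(5 - \frac{6}{-5}\right) - 1\right) 49 = \left(2 \left(\left(-6\right) \left(- \frac{1}{5}\right)\right) \left(5 - - \frac{6}{5}\right) - 1\right) 49 = \left(2 \cdot \frac{6}{5} \left(5 + \frac{6}{5}\right) - 1\right) 49 = \left(2 \cdot \frac{6}{5} \cdot \frac{31}{5} - 1\right) 49 = \left(\frac{372}{25} - 1\right) 49 = \frac{347}{25} \cdot 49 = \frac{17003}{25}$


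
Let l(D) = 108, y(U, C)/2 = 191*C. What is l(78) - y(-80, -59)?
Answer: 22646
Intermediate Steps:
y(U, C) = 382*C (y(U, C) = 2*(191*C) = 382*C)
l(78) - y(-80, -59) = 108 - 382*(-59) = 108 - 1*(-22538) = 108 + 22538 = 22646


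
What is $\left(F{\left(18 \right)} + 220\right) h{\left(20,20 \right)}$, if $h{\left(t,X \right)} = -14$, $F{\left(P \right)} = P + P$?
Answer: $-3584$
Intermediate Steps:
$F{\left(P \right)} = 2 P$
$\left(F{\left(18 \right)} + 220\right) h{\left(20,20 \right)} = \left(2 \cdot 18 + 220\right) \left(-14\right) = \left(36 + 220\right) \left(-14\right) = 256 \left(-14\right) = -3584$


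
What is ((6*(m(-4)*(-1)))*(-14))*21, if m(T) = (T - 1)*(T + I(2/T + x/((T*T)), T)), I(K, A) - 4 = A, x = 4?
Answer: 35280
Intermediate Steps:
I(K, A) = 4 + A
m(T) = (-1 + T)*(4 + 2*T) (m(T) = (T - 1)*(T + (4 + T)) = (-1 + T)*(4 + 2*T))
((6*(m(-4)*(-1)))*(-14))*21 = ((6*((-4 + 2*(-4) + 2*(-4)²)*(-1)))*(-14))*21 = ((6*((-4 - 8 + 2*16)*(-1)))*(-14))*21 = ((6*((-4 - 8 + 32)*(-1)))*(-14))*21 = ((6*(20*(-1)))*(-14))*21 = ((6*(-20))*(-14))*21 = -120*(-14)*21 = 1680*21 = 35280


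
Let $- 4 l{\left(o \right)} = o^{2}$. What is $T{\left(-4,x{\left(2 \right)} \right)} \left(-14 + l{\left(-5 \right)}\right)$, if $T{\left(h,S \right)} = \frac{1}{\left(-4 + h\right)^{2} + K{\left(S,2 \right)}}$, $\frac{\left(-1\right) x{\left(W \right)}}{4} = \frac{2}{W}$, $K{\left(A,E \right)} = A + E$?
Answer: $- \frac{81}{248} \approx -0.32661$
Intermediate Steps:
$x{\left(W \right)} = - \frac{8}{W}$ ($x{\left(W \right)} = - 4 \frac{2}{W} = - \frac{8}{W}$)
$T{\left(h,S \right)} = \frac{1}{2 + S + \left(-4 + h\right)^{2}}$ ($T{\left(h,S \right)} = \frac{1}{\left(-4 + h\right)^{2} + \left(S + 2\right)} = \frac{1}{\left(-4 + h\right)^{2} + \left(2 + S\right)} = \frac{1}{2 + S + \left(-4 + h\right)^{2}}$)
$l{\left(o \right)} = - \frac{o^{2}}{4}$
$T{\left(-4,x{\left(2 \right)} \right)} \left(-14 + l{\left(-5 \right)}\right) = \frac{-14 - \frac{\left(-5\right)^{2}}{4}}{2 - \frac{8}{2} + \left(-4 - 4\right)^{2}} = \frac{-14 - \frac{25}{4}}{2 - 4 + \left(-8\right)^{2}} = \frac{-14 - \frac{25}{4}}{2 - 4 + 64} = \frac{1}{62} \left(- \frac{81}{4}\right) = - \frac{81}{248}$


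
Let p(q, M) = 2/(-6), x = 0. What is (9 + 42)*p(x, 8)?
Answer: -17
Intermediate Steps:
p(q, M) = -⅓ (p(q, M) = 2*(-⅙) = -⅓)
(9 + 42)*p(x, 8) = (9 + 42)*(-⅓) = 51*(-⅓) = -17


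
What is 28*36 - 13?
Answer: 995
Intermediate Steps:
28*36 - 13 = 1008 - 13 = 995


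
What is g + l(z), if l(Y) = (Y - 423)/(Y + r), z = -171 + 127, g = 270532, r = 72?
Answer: 7574429/28 ≈ 2.7052e+5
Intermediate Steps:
z = -44
l(Y) = (-423 + Y)/(72 + Y) (l(Y) = (Y - 423)/(Y + 72) = (-423 + Y)/(72 + Y))
g + l(z) = 270532 + (-423 - 44)/(72 - 44) = 270532 - 467/28 = 7574429/28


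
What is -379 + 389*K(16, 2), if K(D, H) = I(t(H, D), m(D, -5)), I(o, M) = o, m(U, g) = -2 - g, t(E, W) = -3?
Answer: -1546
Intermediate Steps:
K(D, H) = -3
-379 + 389*K(16, 2) = -379 + 389*(-3) = -379 - 1167 = -1546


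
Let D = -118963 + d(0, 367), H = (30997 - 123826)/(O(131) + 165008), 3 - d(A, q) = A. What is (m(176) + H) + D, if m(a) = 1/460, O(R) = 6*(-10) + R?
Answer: -9033429542661/75936340 ≈ -1.1896e+5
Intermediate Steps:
O(R) = -60 + R
d(A, q) = 3 - A
H = -92829/165079 (H = (30997 - 123826)/((-60 + 131) + 165008) = -92829/(71 + 165008) = -92829/165079 ≈ -0.56233)
D = -118960 (D = -118963 + (3 - 1*0) = -118963 + (3 + 0) = -118963 + 3 = -118960)
m(a) = 1/460
(m(176) + H) + D = (1/460 - 92829/165079) - 118960 = -42536261/75936340 - 118960 = -9033429542661/75936340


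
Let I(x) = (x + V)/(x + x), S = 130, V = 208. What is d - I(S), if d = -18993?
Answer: -189943/10 ≈ -18994.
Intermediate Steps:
I(x) = (208 + x)/(2*x) (I(x) = (x + 208)/(x + x) = (208 + x)/((2*x)) = (208 + x)*(1/(2*x)) = (208 + x)/(2*x))
d - I(S) = -18993 - (208 + 130)/(2*130) = -18993 - 338/(2*130) = -18993 - 1*13/10 = -18993 - 13/10 = -189943/10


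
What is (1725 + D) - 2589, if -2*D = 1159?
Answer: -2887/2 ≈ -1443.5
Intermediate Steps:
D = -1159/2 (D = -½*1159 = -1159/2 ≈ -579.50)
(1725 + D) - 2589 = (1725 - 1159/2) - 2589 = 2291/2 - 2589 = -2887/2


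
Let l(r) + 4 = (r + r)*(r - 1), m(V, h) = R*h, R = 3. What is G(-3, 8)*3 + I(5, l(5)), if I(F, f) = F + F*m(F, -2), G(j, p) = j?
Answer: -34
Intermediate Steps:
m(V, h) = 3*h
l(r) = -4 + 2*r*(-1 + r) (l(r) = -4 + (r + r)*(r - 1) = -4 + (2*r)*(-1 + r) = -4 + 2*r*(-1 + r))
I(F, f) = -5*F (I(F, f) = F + F*(3*(-2)) = F + F*(-6) = F - 6*F = -5*F)
G(-3, 8)*3 + I(5, l(5)) = -3*3 - 5*5 = -9 - 25 = -34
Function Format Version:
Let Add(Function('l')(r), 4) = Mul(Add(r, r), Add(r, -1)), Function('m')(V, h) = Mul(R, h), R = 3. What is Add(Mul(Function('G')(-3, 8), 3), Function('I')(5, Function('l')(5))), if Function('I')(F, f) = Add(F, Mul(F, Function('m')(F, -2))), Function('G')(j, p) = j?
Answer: -34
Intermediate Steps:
Function('m')(V, h) = Mul(3, h)
Function('l')(r) = Add(-4, Mul(2, r, Add(-1, r))) (Function('l')(r) = Add(-4, Mul(Add(r, r), Add(r, -1))) = Add(-4, Mul(Mul(2, r), Add(-1, r))) = Add(-4, Mul(2, r, Add(-1, r))))
Function('I')(F, f) = Mul(-5, F) (Function('I')(F, f) = Add(F, Mul(F, Mul(3, -2))) = Add(F, Mul(F, -6)) = Add(F, Mul(-6, F)) = Mul(-5, F))
Add(Mul(Function('G')(-3, 8), 3), Function('I')(5, Function('l')(5))) = Add(Mul(-3, 3), Mul(-5, 5)) = Add(-9, -25) = -34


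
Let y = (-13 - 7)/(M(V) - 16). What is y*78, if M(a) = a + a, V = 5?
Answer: 260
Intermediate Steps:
M(a) = 2*a
y = 10/3 (y = (-13 - 7)/(2*5 - 16) = -20/(10 - 16) = -20/(-6) = -20*(-⅙) = 10/3 ≈ 3.3333)
y*78 = (10/3)*78 = 260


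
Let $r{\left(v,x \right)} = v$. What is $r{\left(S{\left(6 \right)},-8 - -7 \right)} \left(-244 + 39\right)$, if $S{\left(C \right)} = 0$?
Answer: $0$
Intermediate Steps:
$r{\left(S{\left(6 \right)},-8 - -7 \right)} \left(-244 + 39\right) = 0 \left(-244 + 39\right) = 0 \left(-205\right) = 0$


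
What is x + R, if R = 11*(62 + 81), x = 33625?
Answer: 35198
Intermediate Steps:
R = 1573 (R = 11*143 = 1573)
x + R = 33625 + 1573 = 35198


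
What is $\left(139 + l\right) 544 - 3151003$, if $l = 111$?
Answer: $-3015003$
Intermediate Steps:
$\left(139 + l\right) 544 - 3151003 = \left(139 + 111\right) 544 - 3151003 = 250 \cdot 544 - 3151003 = 136000 - 3151003 = -3015003$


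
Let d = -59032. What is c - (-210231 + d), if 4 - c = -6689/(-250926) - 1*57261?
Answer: 81934358239/250926 ≈ 3.2653e+5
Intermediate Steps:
c = 14369270701/250926 (c = 4 - (-6689/(-250926) - 1*57261) = 4 - (-6689*(-1/250926) - 57261) = 4 - (6689/250926 - 57261) = 4 - 1*(-14368266997/250926) = 4 + 14368266997/250926 = 14369270701/250926 ≈ 57265.)
c - (-210231 + d) = 14369270701/250926 - (-210231 - 59032) = 14369270701/250926 - 1*(-269263) = 14369270701/250926 + 269263 = 81934358239/250926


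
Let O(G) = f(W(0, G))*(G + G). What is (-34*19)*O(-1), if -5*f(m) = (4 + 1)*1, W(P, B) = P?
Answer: -1292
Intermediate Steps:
f(m) = -1 (f(m) = -(4 + 1)/5 = -1)
O(G) = -2*G (O(G) = -(G + G) = -2*G)
(-34*19)*O(-1) = (-34*19)*(-2*(-1)) = -646*2 = -1292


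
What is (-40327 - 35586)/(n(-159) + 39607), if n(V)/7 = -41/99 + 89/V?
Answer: -398315511/207782159 ≈ -1.9170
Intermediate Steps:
n(V) = -287/99 + 623/V (n(V) = 7*(-41/99 + 89/V) = -287/99 + 623/V)
(-40327 - 35586)/(n(-159) + 39607) = (-40327 - 35586)/((-287/99 + 623/(-159)) + 39607) = -75913/((-287/99 + 623*(-1/159)) + 39607) = -75913/((-287/99 - 623/159) + 39607) = -75913/(-35770/5247 + 39607) = -75913/207782159/5247 = -75913*5247/207782159 = -398315511/207782159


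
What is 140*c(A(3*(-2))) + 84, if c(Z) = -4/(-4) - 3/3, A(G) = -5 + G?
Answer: 84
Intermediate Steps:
c(Z) = 0 (c(Z) = -4*(-¼) - 3*⅓ = 1 - 1 = 0)
140*c(A(3*(-2))) + 84 = 140*0 + 84 = 0 + 84 = 84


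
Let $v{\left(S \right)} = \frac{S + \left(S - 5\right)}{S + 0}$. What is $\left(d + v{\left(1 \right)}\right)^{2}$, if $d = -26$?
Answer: $841$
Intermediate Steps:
$v{\left(S \right)} = \frac{-5 + 2 S}{S}$ ($v{\left(S \right)} = \frac{S + \left(-5 + S\right)}{S} = \frac{-5 + 2 S}{S}$)
$\left(d + v{\left(1 \right)}\right)^{2} = \left(-26 + \left(2 - \frac{5}{1}\right)\right)^{2} = \left(-26 + \left(2 - 5\right)\right)^{2} = \left(-26 - 3\right)^{2} = \left(-29\right)^{2} = 841$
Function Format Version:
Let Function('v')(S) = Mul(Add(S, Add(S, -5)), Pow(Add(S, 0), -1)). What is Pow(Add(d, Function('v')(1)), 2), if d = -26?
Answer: 841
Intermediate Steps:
Function('v')(S) = Mul(Pow(S, -1), Add(-5, Mul(2, S))) (Function('v')(S) = Mul(Add(S, Add(-5, S)), Pow(S, -1)) = Mul(Add(-5, Mul(2, S)), Pow(S, -1)) = Mul(Pow(S, -1), Add(-5, Mul(2, S))))
Pow(Add(d, Function('v')(1)), 2) = Pow(Add(-26, Add(2, Mul(-5, Pow(1, -1)))), 2) = Pow(Add(-26, Add(2, Mul(-5, 1))), 2) = Pow(Add(-26, Add(2, -5)), 2) = Pow(Add(-26, -3), 2) = Pow(-29, 2) = 841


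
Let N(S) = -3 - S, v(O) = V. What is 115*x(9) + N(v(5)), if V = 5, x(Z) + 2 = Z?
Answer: 797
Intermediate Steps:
x(Z) = -2 + Z
v(O) = 5
115*x(9) + N(v(5)) = 115*(-2 + 9) + (-3 - 1*5) = 115*7 + (-3 - 5) = 805 - 8 = 797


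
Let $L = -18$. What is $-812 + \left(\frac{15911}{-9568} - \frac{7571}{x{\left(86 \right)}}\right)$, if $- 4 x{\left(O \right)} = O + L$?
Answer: $- \frac{59907831}{162656} \approx -368.31$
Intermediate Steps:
$x{\left(O \right)} = \frac{9}{2} - \frac{O}{4}$ ($x{\left(O \right)} = - \frac{O - 18}{4} = - \frac{-18 + O}{4} = \frac{9}{2} - \frac{O}{4}$)
$-812 + \left(\frac{15911}{-9568} - \frac{7571}{x{\left(86 \right)}}\right) = -812 - \left(\frac{15911}{9568} + \frac{7571}{\frac{9}{2} - \frac{43}{2}}\right) = -812 - \left(\frac{15911}{9568} + \frac{7571}{-17}\right) = -812 - - \frac{72168841}{162656} = -812 + \left(- \frac{15911}{9568} + \frac{7571}{17}\right) = -812 + \frac{72168841}{162656} = - \frac{59907831}{162656}$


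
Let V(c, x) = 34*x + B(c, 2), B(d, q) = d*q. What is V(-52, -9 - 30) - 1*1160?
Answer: -2590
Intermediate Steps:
V(c, x) = 2*c + 34*x (V(c, x) = 34*x + c*2 = 34*x + 2*c = 2*c + 34*x)
V(-52, -9 - 30) - 1*1160 = (2*(-52) + 34*(-9 - 30)) - 1*1160 = (-104 + 34*(-39)) - 1160 = (-104 - 1326) - 1160 = -1430 - 1160 = -2590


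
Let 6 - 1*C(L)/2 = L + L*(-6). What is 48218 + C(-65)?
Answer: 47580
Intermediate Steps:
C(L) = 12 + 10*L (C(L) = 12 - 2*(L + L*(-6)) = 12 - 2*(L - 6*L) = 12 - (-10)*L = 12 + 10*L)
48218 + C(-65) = 48218 + (12 + 10*(-65)) = 48218 + (12 - 650) = 48218 - 638 = 47580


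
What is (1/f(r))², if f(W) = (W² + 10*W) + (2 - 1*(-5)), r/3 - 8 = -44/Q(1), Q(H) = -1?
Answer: 1/670965409 ≈ 1.4904e-9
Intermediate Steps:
r = 156 (r = 24 + 3*(-44/(-1)) = 24 + 3*(-44*(-1)) = 24 + 3*44 = 24 + 132 = 156)
f(W) = 7 + W² + 10*W (f(W) = (W² + 10*W) + (2 + 5) = (W² + 10*W) + 7 = 7 + W² + 10*W)
(1/f(r))² = (1/(7 + 156² + 10*156))² = (1/(7 + 24336 + 1560))² = (1/25903)² = 1/670965409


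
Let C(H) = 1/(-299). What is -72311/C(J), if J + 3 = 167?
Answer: 21620989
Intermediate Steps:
J = 164 (J = -3 + 167 = 164)
C(H) = -1/299
-72311/C(J) = -72311/(-1/299) = -72311*(-299) = 21620989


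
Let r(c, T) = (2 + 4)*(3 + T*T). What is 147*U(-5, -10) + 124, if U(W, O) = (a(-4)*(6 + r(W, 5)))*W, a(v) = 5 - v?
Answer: -1150886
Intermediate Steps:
r(c, T) = 18 + 6*T**2 (r(c, T) = 6*(3 + T**2) = 18 + 6*T**2)
U(W, O) = 1566*W (U(W, O) = ((5 - 1*(-4))*(6 + (18 + 6*5**2)))*W = ((5 + 4)*(6 + (18 + 6*25)))*W = (9*(6 + (18 + 150)))*W = (9*(6 + 168))*W = (9*174)*W = 1566*W)
147*U(-5, -10) + 124 = 147*(1566*(-5)) + 124 = 147*(-7830) + 124 = -1151010 + 124 = -1150886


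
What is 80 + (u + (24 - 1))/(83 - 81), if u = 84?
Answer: 267/2 ≈ 133.50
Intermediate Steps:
80 + (u + (24 - 1))/(83 - 81) = 80 + (84 + (24 - 1))/(83 - 81) = 80 + (84 + 23)/2 = 80 + 107*(1/2) = 80 + 107/2 = 267/2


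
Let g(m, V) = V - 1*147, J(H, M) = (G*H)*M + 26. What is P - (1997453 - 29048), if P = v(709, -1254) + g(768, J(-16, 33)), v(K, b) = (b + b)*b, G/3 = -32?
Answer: 1227194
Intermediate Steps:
G = -96 (G = 3*(-32) = -96)
v(K, b) = 2*b² (v(K, b) = (2*b)*b = 2*b²)
J(H, M) = 26 - 96*H*M (J(H, M) = (-96*H)*M + 26 = -96*H*M + 26 = 26 - 96*H*M)
g(m, V) = -147 + V (g(m, V) = V - 147 = -147 + V)
P = 3195599 (P = 2*(-1254)² + (-147 + (26 - 96*(-16)*33)) = 2*1572516 + (-147 + (26 + 50688)) = 3145032 + (-147 + 50714) = 3145032 + 50567 = 3195599)
P - (1997453 - 29048) = 3195599 - (1997453 - 29048) = 3195599 - 1*1968405 = 3195599 - 1968405 = 1227194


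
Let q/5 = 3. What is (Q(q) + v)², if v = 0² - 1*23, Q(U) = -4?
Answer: 729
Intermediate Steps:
q = 15 (q = 5*3 = 15)
v = -23 (v = 0 - 23 = -23)
(Q(q) + v)² = (-4 - 23)² = (-27)² = 729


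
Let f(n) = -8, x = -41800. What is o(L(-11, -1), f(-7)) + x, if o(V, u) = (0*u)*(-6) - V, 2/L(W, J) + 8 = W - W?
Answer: -167199/4 ≈ -41800.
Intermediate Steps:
L(W, J) = -¼ (L(W, J) = 2/(-8 + (W - W)) = 2/(-8 + 0) = 2/(-8) = 2*(-⅛) = -¼)
o(V, u) = -V (o(V, u) = 0*(-6) - V = 0 - V = -V)
o(L(-11, -1), f(-7)) + x = -1*(-¼) - 41800 = ¼ - 41800 = -167199/4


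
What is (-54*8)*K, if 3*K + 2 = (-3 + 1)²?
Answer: -288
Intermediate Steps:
K = ⅔ (K = -⅔ + (-3 + 1)²/3 = -⅔ + (⅓)*(-2)² = -⅔ + (⅓)*4 = -⅔ + 4/3 = ⅔ ≈ 0.66667)
(-54*8)*K = -54*8*(⅔) = -432*⅔ = -288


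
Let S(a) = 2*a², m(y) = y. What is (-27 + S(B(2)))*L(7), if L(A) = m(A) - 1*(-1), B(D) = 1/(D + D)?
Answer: -215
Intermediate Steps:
B(D) = 1/(2*D)
L(A) = 1 + A (L(A) = A - 1*(-1) = A + 1 = 1 + A)
(-27 + S(B(2)))*L(7) = (-27 + 2*((½)/2)²)*(1 + 7) = (-27 + 2*((½)*(½))²)*8 = (-27 + 2*(¼)²)*8 = (-27 + 2*(1/16))*8 = (-27 + ⅛)*8 = -215/8*8 = -215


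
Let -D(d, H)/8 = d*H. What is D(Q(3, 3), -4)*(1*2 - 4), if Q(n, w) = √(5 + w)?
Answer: -128*√2 ≈ -181.02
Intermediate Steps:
D(d, H) = -8*H*d (D(d, H) = -8*d*H = -8*H*d)
D(Q(3, 3), -4)*(1*2 - 4) = (-8*(-4)*√(5 + 3))*(1*2 - 4) = (-8*(-4)*√8)*(2 - 4) = -8*(-4)*2*√2*(-2) = (64*√2)*(-2) = -128*√2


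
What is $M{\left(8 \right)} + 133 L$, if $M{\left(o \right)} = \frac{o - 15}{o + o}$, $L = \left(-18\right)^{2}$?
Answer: $\frac{689465}{16} \approx 43092.0$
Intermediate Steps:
$L = 324$
$M{\left(o \right)} = \frac{-15 + o}{2 o}$
$M{\left(8 \right)} + 133 L = \frac{-15 + 8}{2 \cdot 8} + 133 \cdot 324 = \frac{1}{2} \cdot \frac{1}{8} \left(-7\right) + 43092 = - \frac{7}{16} + 43092 = \frac{689465}{16}$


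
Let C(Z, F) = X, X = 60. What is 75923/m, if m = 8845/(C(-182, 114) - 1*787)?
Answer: -55196021/8845 ≈ -6240.4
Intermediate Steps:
C(Z, F) = 60
m = -8845/727 (m = 8845/(60 - 1*787) = 8845/(60 - 787) = 8845/(-727) = 8845*(-1/727) = -8845/727 ≈ -12.166)
75923/m = 75923/(-8845/727) = 75923*(-727/8845) = -55196021/8845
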